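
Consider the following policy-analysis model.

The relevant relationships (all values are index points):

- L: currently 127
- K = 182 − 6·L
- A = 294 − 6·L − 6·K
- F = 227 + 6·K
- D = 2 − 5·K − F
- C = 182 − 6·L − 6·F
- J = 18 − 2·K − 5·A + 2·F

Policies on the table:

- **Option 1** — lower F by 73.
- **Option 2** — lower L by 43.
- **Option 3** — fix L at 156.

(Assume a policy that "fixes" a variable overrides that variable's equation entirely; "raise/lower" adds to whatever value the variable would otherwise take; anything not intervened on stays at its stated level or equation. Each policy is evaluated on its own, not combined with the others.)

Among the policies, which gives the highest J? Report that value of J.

-11358

Option 1 (F − 73):
  L = 127
  K = 182 − 6·127 = -580
  A = 294 − 6·127 − 6·(-580) = 3012
  F = 227 + 6·(-580) (−73 from intervention) = -3326
  J = 18 − 2·(-580) − 5·3012 + 2·(-3326) = -20534
Option 2 (L − 43):
  L = 127 − 43 = 84
  K = 182 − 6·84 = -322
  A = 294 − 6·84 − 6·(-322) = 1722
  F = 227 + 6·(-322) = -1705
  J = 18 − 2·(-322) − 5·1722 + 2·(-1705) = -11358
Option 3 (L := 156):
  L = 156
  K = 182 − 6·156 = -754
  A = 294 − 6·156 − 6·(-754) = 3882
  F = 227 + 6·(-754) = -4297
  J = 18 − 2·(-754) − 5·3882 + 2·(-4297) = -26478
Comparing — Option 1: J=-20534, Option 2: J=-11358, Option 3: J=-26478. Highest is -11358 (Option 2).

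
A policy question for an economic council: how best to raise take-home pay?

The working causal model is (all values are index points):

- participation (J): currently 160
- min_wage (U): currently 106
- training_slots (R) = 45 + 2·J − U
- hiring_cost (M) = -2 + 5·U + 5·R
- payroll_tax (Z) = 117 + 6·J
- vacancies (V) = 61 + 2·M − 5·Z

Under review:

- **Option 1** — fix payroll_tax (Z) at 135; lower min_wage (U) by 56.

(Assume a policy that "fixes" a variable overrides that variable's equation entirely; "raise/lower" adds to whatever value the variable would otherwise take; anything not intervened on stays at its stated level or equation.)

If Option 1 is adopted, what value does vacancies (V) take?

Option 1 (Z := 135, U − 56):
  J = 160
  U = 106 − 56 = 50
  R = 45 + 2·160 − 50 = 315
  M = -2 + 5·50 + 5·315 = 1823
  Z = 135
  V = 61 + 2·1823 − 5·135 = 3032

3032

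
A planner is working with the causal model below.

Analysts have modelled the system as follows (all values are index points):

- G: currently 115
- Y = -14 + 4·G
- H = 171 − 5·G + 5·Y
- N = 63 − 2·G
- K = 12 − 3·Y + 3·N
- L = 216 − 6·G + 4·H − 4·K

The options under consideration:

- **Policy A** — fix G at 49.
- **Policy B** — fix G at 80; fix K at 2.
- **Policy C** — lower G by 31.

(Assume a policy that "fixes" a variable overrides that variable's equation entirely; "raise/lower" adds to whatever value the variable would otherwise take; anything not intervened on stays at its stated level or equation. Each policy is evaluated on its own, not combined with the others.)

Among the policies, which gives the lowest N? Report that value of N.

Policy A (G := 49):
  G = 49
  N = 63 − 2·49 = -35
Policy B (G := 80, K := 2):
  G = 80
  N = 63 − 2·80 = -97
Policy C (G − 31):
  G = 115 − 31 = 84
  N = 63 − 2·84 = -105
Comparing — Policy A: N=-35, Policy B: N=-97, Policy C: N=-105. Lowest is -105 (Policy C).

-105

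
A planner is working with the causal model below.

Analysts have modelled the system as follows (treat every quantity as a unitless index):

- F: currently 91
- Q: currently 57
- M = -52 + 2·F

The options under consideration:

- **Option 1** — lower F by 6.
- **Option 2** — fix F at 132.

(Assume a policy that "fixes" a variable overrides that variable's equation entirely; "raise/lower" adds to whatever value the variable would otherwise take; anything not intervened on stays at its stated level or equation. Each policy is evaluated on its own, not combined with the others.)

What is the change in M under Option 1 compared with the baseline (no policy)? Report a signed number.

-12

Baseline:
  F = 91
  M = -52 + 2·91 = 130
Option 1 (F − 6):
  F = 91 − 6 = 85
  M = -52 + 2·85 = 118
Change in M: 118 − 130 = -12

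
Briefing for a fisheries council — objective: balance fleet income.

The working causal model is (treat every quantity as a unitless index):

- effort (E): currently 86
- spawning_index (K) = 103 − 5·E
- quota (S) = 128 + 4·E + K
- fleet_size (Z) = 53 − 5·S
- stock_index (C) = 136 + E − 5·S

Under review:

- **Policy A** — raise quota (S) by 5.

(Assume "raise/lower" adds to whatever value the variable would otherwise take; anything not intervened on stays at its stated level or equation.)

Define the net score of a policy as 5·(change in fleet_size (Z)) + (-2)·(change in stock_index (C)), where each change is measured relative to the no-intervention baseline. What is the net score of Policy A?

-75

Baseline:
  E = 86
  K = 103 − 5·86 = -327
  S = 128 + 4·86 + (-327) = 145
  Z = 53 − 5·145 = -672
  C = 136 + 86 − 5·145 = -503
Policy A (S + 5):
  E = 86
  K = 103 − 5·86 = -327
  S = 128 + 4·86 + (-327) (+5 from intervention) = 150
  Z = 53 − 5·150 = -697
  C = 136 + 86 − 5·150 = -528
ΔZ = -697 − (-672) = -25; ΔC = -528 − (-503) = -25
Score = 5·(-25) + (-2)·(-25) = -75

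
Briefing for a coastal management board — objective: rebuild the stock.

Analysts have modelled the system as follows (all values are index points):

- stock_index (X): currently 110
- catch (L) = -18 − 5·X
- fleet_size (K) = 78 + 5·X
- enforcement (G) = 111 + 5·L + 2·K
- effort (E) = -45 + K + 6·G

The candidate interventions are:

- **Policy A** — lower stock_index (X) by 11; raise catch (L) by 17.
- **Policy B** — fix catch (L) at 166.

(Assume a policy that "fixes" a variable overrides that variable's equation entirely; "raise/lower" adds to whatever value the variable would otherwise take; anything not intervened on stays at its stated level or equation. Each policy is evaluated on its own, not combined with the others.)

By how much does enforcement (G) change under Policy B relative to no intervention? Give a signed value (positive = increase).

Baseline:
  X = 110
  L = -18 − 5·110 = -568
  K = 78 + 5·110 = 628
  G = 111 + 5·(-568) + 2·628 = -1473
Policy B (L := 166):
  X = 110
  L = 166
  K = 78 + 5·110 = 628
  G = 111 + 5·166 + 2·628 = 2197
Change in G: 2197 − (-1473) = 3670

3670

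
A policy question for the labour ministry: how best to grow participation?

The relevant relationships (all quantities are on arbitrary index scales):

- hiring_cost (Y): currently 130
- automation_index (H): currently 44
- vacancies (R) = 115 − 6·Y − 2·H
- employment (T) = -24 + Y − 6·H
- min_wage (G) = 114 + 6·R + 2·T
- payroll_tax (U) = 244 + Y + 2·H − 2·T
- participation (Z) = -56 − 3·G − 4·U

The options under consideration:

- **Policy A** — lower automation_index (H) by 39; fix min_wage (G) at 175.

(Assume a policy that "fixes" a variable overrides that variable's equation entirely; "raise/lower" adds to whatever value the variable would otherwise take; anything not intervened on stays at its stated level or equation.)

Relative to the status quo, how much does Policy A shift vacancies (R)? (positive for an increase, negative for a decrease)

78

Baseline:
  Y = 130
  H = 44
  R = 115 − 6·130 − 2·44 = -753
Policy A (H − 39, G := 175):
  Y = 130
  H = 44 − 39 = 5
  R = 115 − 6·130 − 2·5 = -675
Change in R: -675 − (-753) = 78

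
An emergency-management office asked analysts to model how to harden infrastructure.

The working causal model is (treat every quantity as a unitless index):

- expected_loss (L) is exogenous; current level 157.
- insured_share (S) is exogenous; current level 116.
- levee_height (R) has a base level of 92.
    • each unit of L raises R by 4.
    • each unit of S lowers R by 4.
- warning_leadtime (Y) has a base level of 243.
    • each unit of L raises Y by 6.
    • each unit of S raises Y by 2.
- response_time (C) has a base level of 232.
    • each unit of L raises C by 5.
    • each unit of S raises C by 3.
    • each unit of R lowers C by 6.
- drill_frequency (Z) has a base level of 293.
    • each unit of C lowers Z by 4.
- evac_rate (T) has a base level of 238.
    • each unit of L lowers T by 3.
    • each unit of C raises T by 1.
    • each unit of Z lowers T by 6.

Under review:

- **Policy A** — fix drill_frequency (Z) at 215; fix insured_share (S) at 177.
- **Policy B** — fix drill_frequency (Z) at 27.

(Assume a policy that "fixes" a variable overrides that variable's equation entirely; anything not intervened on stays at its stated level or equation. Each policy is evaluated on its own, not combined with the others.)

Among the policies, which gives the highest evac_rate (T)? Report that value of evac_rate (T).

-47

Policy A (Z := 215, S := 177):
  L = 157
  S = 177
  R = 92 + 4·157 − 4·177 = 12
  C = 232 + 5·157 + 3·177 − 6·12 = 1476
  Z = 215
  T = 238 − 3·157 + 1476 − 6·215 = -47
Policy B (Z := 27):
  L = 157
  S = 116
  R = 92 + 4·157 − 4·116 = 256
  C = 232 + 5·157 + 3·116 − 6·256 = -171
  Z = 27
  T = 238 − 3·157 + (-171) − 6·27 = -566
Comparing — Policy A: T=-47, Policy B: T=-566. Highest is -47 (Policy A).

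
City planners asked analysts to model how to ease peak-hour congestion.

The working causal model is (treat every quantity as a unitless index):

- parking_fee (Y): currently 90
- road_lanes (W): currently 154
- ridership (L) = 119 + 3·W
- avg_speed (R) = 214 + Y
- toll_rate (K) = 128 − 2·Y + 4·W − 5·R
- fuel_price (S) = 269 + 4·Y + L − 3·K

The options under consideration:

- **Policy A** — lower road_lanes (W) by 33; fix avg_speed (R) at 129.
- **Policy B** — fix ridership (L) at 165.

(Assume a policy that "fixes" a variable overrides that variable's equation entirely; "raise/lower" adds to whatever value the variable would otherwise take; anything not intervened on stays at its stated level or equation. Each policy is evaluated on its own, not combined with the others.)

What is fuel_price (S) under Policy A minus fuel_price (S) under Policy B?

-1912

Policy A (W − 33, R := 129):
  Y = 90
  W = 154 − 33 = 121
  L = 119 + 3·121 = 482
  R = 129
  K = 128 − 2·90 + 4·121 − 5·129 = -213
  S = 269 + 4·90 + 482 − 3·(-213) = 1750
Policy B (L := 165):
  Y = 90
  W = 154
  L = 165
  R = 214 + 90 = 304
  K = 128 − 2·90 + 4·154 − 5·304 = -956
  S = 269 + 4·90 + 165 − 3·(-956) = 3662
S: 1750 − 3662 = -1912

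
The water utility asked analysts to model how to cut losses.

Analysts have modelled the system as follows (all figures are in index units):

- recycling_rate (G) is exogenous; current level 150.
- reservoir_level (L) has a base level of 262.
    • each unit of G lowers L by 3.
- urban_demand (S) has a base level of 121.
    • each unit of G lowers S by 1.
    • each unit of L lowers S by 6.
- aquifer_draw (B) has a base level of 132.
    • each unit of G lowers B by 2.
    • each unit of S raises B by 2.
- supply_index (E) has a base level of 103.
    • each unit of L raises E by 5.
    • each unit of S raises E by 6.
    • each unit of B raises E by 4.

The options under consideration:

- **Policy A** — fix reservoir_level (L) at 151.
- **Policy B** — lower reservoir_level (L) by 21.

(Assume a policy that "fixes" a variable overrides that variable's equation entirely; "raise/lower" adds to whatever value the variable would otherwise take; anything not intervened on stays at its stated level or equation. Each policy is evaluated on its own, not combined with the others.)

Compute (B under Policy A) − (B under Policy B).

Policy A (L := 151):
  G = 150
  L = 151
  S = 121 − 150 − 6·151 = -935
  B = 132 − 2·150 + 2·(-935) = -2038
Policy B (L − 21):
  G = 150
  L = 262 − 3·150 (−21 from intervention) = -209
  S = 121 − 150 − 6·(-209) = 1225
  B = 132 − 2·150 + 2·1225 = 2282
B: -2038 − 2282 = -4320

-4320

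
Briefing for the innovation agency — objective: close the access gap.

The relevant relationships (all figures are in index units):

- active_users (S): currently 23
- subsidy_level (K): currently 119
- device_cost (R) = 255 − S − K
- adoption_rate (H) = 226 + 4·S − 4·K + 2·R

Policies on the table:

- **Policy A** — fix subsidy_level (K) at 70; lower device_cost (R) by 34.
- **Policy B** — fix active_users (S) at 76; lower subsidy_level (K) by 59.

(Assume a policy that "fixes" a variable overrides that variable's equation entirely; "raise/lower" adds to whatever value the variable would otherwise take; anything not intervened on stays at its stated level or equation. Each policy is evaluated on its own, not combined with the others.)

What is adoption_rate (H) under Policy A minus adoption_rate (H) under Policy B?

-234

Policy A (K := 70, R − 34):
  S = 23
  K = 70
  R = 255 − 23 − 70 (−34 from intervention) = 128
  H = 226 + 4·23 − 4·70 + 2·128 = 294
Policy B (S := 76, K − 59):
  S = 76
  K = 119 − 59 = 60
  R = 255 − 76 − 60 = 119
  H = 226 + 4·76 − 4·60 + 2·119 = 528
H: 294 − 528 = -234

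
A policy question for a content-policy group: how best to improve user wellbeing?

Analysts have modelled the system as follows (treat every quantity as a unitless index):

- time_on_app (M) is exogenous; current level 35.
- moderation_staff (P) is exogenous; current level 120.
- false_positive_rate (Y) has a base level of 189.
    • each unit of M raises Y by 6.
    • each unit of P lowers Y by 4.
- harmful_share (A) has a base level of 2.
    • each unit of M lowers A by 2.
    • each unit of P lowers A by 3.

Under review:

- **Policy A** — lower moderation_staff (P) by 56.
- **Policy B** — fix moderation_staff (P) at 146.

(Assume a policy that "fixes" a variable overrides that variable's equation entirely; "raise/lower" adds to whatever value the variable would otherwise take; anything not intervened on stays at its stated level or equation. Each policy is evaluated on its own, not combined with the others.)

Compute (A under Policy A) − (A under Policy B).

Policy A (P − 56):
  M = 35
  P = 120 − 56 = 64
  A = 2 − 2·35 − 3·64 = -260
Policy B (P := 146):
  M = 35
  P = 146
  A = 2 − 2·35 − 3·146 = -506
A: -260 − (-506) = 246

246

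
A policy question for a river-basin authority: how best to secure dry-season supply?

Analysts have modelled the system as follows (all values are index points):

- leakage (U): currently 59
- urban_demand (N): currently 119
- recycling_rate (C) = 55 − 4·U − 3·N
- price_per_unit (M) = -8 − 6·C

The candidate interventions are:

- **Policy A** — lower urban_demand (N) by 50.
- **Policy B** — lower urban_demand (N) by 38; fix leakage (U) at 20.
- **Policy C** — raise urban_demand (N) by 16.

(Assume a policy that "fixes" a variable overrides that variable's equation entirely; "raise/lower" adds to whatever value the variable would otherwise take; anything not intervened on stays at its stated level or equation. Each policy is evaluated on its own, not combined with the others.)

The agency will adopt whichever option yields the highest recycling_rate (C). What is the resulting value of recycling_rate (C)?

Policy A (N − 50):
  U = 59
  N = 119 − 50 = 69
  C = 55 − 4·59 − 3·69 = -388
Policy B (N − 38, U := 20):
  U = 20
  N = 119 − 38 = 81
  C = 55 − 4·20 − 3·81 = -268
Policy C (N + 16):
  U = 59
  N = 119 + 16 = 135
  C = 55 − 4·59 − 3·135 = -586
Comparing — Policy A: C=-388, Policy B: C=-268, Policy C: C=-586. Highest is -268 (Policy B).

-268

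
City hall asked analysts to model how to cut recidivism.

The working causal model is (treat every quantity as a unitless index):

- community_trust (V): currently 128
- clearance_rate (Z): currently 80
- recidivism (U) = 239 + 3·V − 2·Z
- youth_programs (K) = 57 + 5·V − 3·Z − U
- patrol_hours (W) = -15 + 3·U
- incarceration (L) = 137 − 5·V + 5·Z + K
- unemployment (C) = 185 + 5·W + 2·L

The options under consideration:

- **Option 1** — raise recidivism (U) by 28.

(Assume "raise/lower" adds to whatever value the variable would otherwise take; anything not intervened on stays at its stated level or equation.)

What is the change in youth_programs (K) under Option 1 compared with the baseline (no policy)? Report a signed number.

-28

Baseline:
  V = 128
  Z = 80
  U = 239 + 3·128 − 2·80 = 463
  K = 57 + 5·128 − 3·80 − 463 = -6
Option 1 (U + 28):
  V = 128
  Z = 80
  U = 239 + 3·128 − 2·80 (+28 from intervention) = 491
  K = 57 + 5·128 − 3·80 − 491 = -34
Change in K: -34 − (-6) = -28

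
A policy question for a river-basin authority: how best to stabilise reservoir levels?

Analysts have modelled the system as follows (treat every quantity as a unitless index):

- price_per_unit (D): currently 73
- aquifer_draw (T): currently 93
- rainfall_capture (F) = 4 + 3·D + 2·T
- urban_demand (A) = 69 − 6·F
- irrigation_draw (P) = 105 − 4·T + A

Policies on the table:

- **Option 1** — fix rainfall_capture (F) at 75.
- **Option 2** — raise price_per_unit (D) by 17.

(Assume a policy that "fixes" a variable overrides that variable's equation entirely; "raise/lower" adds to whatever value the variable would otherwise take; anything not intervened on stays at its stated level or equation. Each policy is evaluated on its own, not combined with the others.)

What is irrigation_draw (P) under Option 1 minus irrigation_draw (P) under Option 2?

2310

Option 1 (F := 75):
  D = 73
  T = 93
  F = 75
  A = 69 − 6·75 = -381
  P = 105 − 4·93 + (-381) = -648
Option 2 (D + 17):
  D = 73 + 17 = 90
  T = 93
  F = 4 + 3·90 + 2·93 = 460
  A = 69 − 6·460 = -2691
  P = 105 − 4·93 + (-2691) = -2958
P: -648 − (-2958) = 2310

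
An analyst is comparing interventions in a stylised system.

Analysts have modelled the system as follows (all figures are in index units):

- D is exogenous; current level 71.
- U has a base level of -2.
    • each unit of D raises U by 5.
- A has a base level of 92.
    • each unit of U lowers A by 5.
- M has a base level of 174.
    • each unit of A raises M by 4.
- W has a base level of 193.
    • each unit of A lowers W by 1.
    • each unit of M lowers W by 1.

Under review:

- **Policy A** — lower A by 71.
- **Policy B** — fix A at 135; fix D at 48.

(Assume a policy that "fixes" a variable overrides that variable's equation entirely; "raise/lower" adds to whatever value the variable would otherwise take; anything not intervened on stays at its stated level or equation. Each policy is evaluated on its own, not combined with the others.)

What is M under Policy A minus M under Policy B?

Policy A (A − 71):
  D = 71
  U = -2 + 5·71 = 353
  A = 92 − 5·353 (−71 from intervention) = -1744
  M = 174 + 4·(-1744) = -6802
Policy B (A := 135, D := 48):
  D = 48
  U = -2 + 5·48 = 238
  A = 135
  M = 174 + 4·135 = 714
M: -6802 − 714 = -7516

-7516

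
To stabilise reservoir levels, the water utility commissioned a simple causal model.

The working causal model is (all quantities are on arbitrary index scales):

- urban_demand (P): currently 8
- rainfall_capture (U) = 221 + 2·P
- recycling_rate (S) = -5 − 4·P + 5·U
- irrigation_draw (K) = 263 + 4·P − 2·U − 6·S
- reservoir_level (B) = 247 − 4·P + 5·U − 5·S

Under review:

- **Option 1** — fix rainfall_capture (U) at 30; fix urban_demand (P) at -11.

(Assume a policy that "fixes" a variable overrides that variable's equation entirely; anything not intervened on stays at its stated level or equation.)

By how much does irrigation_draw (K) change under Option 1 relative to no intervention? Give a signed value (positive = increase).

6092

Baseline:
  P = 8
  U = 221 + 2·8 = 237
  S = -5 − 4·8 + 5·237 = 1148
  K = 263 + 4·8 − 2·237 − 6·1148 = -7067
Option 1 (U := 30, P := -11):
  P = -11
  U = 30
  S = -5 − 4·(-11) + 5·30 = 189
  K = 263 + 4·(-11) − 2·30 − 6·189 = -975
Change in K: -975 − (-7067) = 6092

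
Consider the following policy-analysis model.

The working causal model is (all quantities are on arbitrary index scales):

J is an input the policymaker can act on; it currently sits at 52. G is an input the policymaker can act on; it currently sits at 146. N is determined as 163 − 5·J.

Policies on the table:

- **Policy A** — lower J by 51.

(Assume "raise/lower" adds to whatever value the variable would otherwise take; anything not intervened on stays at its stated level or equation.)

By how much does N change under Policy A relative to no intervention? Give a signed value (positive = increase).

Baseline:
  J = 52
  N = 163 − 5·52 = -97
Policy A (J − 51):
  J = 52 − 51 = 1
  N = 163 − 5·1 = 158
Change in N: 158 − (-97) = 255

255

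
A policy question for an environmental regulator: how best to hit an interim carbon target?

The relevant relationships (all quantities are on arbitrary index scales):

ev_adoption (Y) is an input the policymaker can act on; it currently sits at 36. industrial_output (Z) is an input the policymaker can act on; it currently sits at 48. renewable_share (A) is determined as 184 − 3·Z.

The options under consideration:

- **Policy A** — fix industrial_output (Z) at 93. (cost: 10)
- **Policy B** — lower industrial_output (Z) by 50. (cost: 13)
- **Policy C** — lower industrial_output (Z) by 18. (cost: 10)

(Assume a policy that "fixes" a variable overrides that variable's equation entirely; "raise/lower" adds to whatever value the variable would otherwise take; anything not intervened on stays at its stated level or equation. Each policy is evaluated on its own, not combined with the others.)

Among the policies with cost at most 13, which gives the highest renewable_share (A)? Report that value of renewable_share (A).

190

Policy A (Z := 93):
  Z = 93
  A = 184 − 3·93 = -95
Policy B (Z − 50):
  Z = 48 − 50 = -2
  A = 184 − 3·(-2) = 190
Policy C (Z − 18):
  Z = 48 − 18 = 30
  A = 184 − 3·30 = 94
Comparing — Policy A: A=-95, Policy B: A=190, Policy C: A=94. Highest is 190 (Policy B).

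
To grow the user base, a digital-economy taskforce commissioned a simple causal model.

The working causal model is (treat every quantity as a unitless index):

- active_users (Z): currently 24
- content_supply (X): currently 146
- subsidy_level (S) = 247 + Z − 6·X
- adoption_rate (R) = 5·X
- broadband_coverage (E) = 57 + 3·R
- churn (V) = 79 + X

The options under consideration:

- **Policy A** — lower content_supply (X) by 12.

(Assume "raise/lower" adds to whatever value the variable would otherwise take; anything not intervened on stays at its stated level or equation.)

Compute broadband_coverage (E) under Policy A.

Policy A (X − 12):
  X = 146 − 12 = 134
  R = 0 + 5·134 = 670
  E = 57 + 3·670 = 2067

2067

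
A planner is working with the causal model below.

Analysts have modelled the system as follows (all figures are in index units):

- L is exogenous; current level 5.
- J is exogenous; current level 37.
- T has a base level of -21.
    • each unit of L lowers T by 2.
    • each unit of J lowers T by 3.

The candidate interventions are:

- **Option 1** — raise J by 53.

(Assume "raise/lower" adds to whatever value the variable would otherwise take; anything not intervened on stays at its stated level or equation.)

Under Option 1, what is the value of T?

-301

Option 1 (J + 53):
  L = 5
  J = 37 + 53 = 90
  T = -21 − 2·5 − 3·90 = -301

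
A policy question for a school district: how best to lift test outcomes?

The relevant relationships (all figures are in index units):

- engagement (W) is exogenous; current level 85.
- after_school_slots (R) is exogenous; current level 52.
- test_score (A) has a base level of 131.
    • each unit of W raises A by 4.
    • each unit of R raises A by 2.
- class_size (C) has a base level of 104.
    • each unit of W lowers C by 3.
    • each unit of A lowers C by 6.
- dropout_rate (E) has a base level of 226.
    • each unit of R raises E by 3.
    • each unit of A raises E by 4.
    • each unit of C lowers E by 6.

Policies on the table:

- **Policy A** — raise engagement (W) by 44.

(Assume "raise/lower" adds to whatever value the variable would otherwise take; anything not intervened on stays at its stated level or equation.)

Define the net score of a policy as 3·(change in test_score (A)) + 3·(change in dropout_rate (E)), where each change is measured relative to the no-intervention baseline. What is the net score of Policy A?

24024

Baseline:
  W = 85
  R = 52
  A = 131 + 4·85 + 2·52 = 575
  C = 104 − 3·85 − 6·575 = -3601
  E = 226 + 3·52 + 4·575 − 6·(-3601) = 24288
Policy A (W + 44):
  W = 85 + 44 = 129
  R = 52
  A = 131 + 4·129 + 2·52 = 751
  C = 104 − 3·129 − 6·751 = -4789
  E = 226 + 3·52 + 4·751 − 6·(-4789) = 32120
ΔA = 751 − 575 = 176; ΔE = 32120 − 24288 = 7832
Score = 3·176 + 3·7832 = 24024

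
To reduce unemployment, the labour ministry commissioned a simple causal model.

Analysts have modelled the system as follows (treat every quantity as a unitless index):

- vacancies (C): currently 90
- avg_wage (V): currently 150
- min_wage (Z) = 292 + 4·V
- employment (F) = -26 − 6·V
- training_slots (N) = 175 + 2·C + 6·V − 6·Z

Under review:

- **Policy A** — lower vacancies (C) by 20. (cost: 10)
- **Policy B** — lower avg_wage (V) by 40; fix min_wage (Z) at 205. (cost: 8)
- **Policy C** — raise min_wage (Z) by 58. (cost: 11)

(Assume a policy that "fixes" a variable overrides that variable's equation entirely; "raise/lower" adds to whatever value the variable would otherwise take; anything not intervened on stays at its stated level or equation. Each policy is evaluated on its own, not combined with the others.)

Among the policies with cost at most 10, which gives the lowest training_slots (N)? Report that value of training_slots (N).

Policy A (C − 20):
  C = 90 − 20 = 70
  V = 150
  Z = 292 + 4·150 = 892
  N = 175 + 2·70 + 6·150 − 6·892 = -4137
Policy B (V − 40, Z := 205):
  C = 90
  V = 150 − 40 = 110
  Z = 205
  N = 175 + 2·90 + 6·110 − 6·205 = -215
Comparing — Policy A: N=-4137, Policy B: N=-215. Lowest is -4137 (Policy A).

-4137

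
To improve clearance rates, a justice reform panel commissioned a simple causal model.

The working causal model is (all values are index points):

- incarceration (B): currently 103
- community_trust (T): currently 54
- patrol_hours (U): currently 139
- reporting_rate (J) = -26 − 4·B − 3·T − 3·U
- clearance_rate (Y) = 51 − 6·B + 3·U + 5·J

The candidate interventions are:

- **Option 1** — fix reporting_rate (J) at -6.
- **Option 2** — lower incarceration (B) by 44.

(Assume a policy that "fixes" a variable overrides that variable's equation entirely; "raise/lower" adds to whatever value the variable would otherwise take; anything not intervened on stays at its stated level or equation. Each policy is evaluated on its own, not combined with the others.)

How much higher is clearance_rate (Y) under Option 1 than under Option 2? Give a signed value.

3911

Option 1 (J := -6):
  B = 103
  T = 54
  U = 139
  J = -6
  Y = 51 − 6·103 + 3·139 + 5·(-6) = -180
Option 2 (B − 44):
  B = 103 − 44 = 59
  T = 54
  U = 139
  J = -26 − 4·59 − 3·54 − 3·139 = -841
  Y = 51 − 6·59 + 3·139 + 5·(-841) = -4091
Y: -180 − (-4091) = 3911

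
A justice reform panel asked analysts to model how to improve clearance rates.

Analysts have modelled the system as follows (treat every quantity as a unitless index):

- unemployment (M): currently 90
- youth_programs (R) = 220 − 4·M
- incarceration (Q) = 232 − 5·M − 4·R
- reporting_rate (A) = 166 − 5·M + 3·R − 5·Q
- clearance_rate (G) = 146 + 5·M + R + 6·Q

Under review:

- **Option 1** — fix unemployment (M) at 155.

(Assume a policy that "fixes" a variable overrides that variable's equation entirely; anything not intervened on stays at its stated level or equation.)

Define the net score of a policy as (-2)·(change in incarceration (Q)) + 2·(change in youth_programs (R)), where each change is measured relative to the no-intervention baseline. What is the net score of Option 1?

-1950

Baseline:
  M = 90
  R = 220 − 4·90 = -140
  Q = 232 − 5·90 − 4·(-140) = 342
Option 1 (M := 155):
  M = 155
  R = 220 − 4·155 = -400
  Q = 232 − 5·155 − 4·(-400) = 1057
ΔQ = 1057 − 342 = 715; ΔR = -400 − (-140) = -260
Score = (-2)·715 + 2·(-260) = -1950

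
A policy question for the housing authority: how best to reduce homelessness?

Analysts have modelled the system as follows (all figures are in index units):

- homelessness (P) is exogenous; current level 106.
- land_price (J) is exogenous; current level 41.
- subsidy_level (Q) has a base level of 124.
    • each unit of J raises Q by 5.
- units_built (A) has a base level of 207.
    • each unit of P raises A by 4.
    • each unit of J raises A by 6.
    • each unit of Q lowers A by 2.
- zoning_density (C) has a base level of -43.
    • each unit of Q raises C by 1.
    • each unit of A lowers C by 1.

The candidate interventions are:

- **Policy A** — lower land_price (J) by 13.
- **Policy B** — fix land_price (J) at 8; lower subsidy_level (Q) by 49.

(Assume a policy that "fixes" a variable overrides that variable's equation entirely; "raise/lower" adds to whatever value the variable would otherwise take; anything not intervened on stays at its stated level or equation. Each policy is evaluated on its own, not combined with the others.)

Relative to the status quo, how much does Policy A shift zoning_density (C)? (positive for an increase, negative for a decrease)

-117

Baseline:
  P = 106
  J = 41
  Q = 124 + 5·41 = 329
  A = 207 + 4·106 + 6·41 − 2·329 = 219
  C = -43 + 329 − 219 = 67
Policy A (J − 13):
  P = 106
  J = 41 − 13 = 28
  Q = 124 + 5·28 = 264
  A = 207 + 4·106 + 6·28 − 2·264 = 271
  C = -43 + 264 − 271 = -50
Change in C: -50 − 67 = -117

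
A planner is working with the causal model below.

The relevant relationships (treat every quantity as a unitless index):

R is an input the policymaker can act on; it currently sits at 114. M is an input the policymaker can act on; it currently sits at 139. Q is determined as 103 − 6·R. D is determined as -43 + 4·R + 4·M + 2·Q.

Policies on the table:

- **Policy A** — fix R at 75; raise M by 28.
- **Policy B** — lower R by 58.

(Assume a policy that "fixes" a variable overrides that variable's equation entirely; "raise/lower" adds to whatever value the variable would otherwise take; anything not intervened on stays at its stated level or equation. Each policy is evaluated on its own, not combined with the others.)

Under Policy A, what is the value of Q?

Policy A (R := 75, M + 28):
  R = 75
  Q = 103 − 6·75 = -347

-347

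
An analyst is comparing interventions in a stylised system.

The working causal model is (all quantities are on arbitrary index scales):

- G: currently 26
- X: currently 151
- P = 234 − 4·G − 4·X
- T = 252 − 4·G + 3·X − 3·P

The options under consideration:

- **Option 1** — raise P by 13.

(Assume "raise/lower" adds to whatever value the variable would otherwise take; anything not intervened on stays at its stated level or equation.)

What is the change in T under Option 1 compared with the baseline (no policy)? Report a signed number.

Baseline:
  G = 26
  X = 151
  P = 234 − 4·26 − 4·151 = -474
  T = 252 − 4·26 + 3·151 − 3·(-474) = 2023
Option 1 (P + 13):
  G = 26
  X = 151
  P = 234 − 4·26 − 4·151 (+13 from intervention) = -461
  T = 252 − 4·26 + 3·151 − 3·(-461) = 1984
Change in T: 1984 − 2023 = -39

-39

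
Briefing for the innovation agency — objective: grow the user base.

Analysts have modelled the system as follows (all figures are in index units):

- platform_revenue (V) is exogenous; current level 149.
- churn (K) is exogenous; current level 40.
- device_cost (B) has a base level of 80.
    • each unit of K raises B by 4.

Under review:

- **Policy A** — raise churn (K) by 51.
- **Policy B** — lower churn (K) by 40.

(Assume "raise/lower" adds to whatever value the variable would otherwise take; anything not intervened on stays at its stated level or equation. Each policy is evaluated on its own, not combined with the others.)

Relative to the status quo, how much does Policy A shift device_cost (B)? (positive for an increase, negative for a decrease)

Baseline:
  K = 40
  B = 80 + 4·40 = 240
Policy A (K + 51):
  K = 40 + 51 = 91
  B = 80 + 4·91 = 444
Change in B: 444 − 240 = 204

204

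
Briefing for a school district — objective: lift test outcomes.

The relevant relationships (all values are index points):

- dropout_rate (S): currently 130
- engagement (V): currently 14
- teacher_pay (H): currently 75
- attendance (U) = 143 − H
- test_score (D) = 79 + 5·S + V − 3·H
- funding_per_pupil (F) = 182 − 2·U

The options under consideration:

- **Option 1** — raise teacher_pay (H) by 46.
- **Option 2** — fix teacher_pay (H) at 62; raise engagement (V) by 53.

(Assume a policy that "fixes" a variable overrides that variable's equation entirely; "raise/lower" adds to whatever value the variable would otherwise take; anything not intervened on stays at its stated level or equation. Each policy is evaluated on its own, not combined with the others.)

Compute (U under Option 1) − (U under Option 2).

-59

Option 1 (H + 46):
  H = 75 + 46 = 121
  U = 143 − 121 = 22
Option 2 (H := 62, V + 53):
  H = 62
  U = 143 − 62 = 81
U: 22 − 81 = -59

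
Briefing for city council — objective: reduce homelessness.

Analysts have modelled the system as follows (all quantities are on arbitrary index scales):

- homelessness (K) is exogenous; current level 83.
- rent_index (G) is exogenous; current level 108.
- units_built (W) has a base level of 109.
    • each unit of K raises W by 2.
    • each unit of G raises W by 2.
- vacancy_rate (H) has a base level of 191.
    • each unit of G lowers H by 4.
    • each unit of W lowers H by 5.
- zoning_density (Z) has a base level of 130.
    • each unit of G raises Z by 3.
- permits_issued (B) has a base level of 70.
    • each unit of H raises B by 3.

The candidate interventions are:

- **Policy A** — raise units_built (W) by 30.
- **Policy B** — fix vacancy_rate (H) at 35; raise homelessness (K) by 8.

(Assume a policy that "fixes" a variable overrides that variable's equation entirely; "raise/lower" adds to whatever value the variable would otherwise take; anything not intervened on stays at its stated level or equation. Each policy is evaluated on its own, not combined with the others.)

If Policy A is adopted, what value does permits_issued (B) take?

Policy A (W + 30):
  K = 83
  G = 108
  W = 109 + 2·83 + 2·108 (+30 from intervention) = 521
  H = 191 − 4·108 − 5·521 = -2846
  B = 70 + 3·(-2846) = -8468

-8468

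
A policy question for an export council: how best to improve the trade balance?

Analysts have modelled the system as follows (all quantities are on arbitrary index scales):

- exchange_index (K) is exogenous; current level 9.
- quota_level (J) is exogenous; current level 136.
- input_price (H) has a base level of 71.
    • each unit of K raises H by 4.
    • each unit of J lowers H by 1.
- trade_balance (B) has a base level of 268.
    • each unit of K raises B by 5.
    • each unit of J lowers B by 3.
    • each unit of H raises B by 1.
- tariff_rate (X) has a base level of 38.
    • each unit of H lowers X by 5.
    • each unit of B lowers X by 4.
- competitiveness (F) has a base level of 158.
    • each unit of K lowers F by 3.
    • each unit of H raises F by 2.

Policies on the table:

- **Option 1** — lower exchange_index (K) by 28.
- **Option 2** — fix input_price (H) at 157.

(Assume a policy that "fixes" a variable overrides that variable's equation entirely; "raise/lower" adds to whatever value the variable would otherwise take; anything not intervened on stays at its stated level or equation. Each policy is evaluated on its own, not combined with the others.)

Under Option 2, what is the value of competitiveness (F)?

Option 2 (H := 157):
  K = 9
  J = 136
  H = 157
  F = 158 − 3·9 + 2·157 = 445

445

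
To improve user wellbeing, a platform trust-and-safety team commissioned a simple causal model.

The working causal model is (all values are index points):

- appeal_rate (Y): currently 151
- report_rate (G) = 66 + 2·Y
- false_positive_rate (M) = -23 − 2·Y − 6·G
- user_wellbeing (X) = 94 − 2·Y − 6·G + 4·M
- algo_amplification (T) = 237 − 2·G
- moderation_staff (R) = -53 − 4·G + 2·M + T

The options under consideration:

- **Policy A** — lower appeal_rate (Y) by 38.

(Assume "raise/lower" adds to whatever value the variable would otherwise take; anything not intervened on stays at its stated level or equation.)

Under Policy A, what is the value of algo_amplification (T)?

Policy A (Y − 38):
  Y = 151 − 38 = 113
  G = 66 + 2·113 = 292
  T = 237 − 2·292 = -347

-347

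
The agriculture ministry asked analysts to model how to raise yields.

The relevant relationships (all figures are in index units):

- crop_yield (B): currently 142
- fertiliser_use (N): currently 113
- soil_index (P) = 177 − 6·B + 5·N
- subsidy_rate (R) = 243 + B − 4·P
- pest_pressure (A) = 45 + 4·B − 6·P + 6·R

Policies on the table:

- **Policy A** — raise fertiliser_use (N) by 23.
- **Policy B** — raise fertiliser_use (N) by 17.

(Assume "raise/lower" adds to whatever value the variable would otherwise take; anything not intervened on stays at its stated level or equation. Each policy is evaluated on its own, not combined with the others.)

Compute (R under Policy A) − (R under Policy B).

Policy A (N + 23):
  B = 142
  N = 113 + 23 = 136
  P = 177 − 6·142 + 5·136 = 5
  R = 243 + 142 − 4·5 = 365
Policy B (N + 17):
  B = 142
  N = 113 + 17 = 130
  P = 177 − 6·142 + 5·130 = -25
  R = 243 + 142 − 4·(-25) = 485
R: 365 − 485 = -120

-120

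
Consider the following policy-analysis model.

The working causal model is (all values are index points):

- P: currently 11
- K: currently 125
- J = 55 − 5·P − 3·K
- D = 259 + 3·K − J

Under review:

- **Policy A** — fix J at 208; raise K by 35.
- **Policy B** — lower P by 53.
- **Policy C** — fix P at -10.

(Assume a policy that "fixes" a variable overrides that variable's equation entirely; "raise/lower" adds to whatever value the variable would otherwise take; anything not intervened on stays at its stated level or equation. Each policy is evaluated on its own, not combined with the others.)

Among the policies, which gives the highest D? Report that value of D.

Policy A (J := 208, K + 35):
  P = 11
  K = 125 + 35 = 160
  J = 208
  D = 259 + 3·160 − 208 = 531
Policy B (P − 53):
  P = 11 − 53 = -42
  K = 125
  J = 55 − 5·(-42) − 3·125 = -110
  D = 259 + 3·125 − (-110) = 744
Policy C (P := -10):
  P = -10
  K = 125
  J = 55 − 5·(-10) − 3·125 = -270
  D = 259 + 3·125 − (-270) = 904
Comparing — Policy A: D=531, Policy B: D=744, Policy C: D=904. Highest is 904 (Policy C).

904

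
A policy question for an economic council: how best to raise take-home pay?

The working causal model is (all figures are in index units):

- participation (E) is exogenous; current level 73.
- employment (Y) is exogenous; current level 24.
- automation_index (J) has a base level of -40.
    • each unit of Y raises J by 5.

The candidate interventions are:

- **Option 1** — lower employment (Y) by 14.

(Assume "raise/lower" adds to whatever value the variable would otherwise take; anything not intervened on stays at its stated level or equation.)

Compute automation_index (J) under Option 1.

10

Option 1 (Y − 14):
  Y = 24 − 14 = 10
  J = -40 + 5·10 = 10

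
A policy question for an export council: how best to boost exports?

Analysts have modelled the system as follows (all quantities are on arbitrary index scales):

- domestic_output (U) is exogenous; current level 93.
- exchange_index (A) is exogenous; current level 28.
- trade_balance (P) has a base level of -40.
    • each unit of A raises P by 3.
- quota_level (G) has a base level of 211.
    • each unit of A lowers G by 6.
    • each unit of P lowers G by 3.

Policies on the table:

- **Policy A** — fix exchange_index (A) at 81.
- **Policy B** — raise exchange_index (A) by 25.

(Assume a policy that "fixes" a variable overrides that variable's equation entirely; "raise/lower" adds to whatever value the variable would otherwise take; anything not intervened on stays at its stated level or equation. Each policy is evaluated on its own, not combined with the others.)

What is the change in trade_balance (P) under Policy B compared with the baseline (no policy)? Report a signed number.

75

Baseline:
  A = 28
  P = -40 + 3·28 = 44
Policy B (A + 25):
  A = 28 + 25 = 53
  P = -40 + 3·53 = 119
Change in P: 119 − 44 = 75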